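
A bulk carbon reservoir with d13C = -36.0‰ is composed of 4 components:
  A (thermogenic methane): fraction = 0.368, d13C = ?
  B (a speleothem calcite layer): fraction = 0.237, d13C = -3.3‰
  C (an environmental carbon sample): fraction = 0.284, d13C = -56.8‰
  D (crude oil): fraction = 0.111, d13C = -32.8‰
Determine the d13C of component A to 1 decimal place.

Isotope mass balance: δ_bulk = Σ fᵢ·δᵢ.
-36.0 = 0.368×δ_A + 0.237×(-3.3) + 0.284×(-56.8) + 0.111×(-32.8)
0.368·δ_A = -36.0 − (-20.554) = -15.446
δ_A = -15.446 / 0.368 = -41.97‰

-42.0‰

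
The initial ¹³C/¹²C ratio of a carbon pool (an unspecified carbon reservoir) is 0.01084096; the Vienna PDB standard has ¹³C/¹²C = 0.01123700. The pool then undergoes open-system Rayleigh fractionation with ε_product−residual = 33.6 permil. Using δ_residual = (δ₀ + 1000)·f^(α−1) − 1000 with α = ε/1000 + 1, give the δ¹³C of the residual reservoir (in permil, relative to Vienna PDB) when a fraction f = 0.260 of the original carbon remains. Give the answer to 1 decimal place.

δ₀ = (0.01084096/0.01123700 − 1)×1000 = (0.964756 − 1)×1000 = -35.244 permil
α − 1 = ε/1000 = 0.0336
f^(α−1) = 0.260^(0.0336) = 0.955747
δ_res = (-35.244 + 1000) × 0.955747 − 1000 = 922.063 − 1000 = -77.94 permil

-77.9 permil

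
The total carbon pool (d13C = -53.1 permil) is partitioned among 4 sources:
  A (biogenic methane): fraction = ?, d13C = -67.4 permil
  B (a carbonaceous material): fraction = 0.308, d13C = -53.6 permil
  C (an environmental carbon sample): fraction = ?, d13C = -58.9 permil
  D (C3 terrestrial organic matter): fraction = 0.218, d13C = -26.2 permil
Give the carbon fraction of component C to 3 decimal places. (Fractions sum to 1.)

Let f_C and f_A be the unknown fractions; fractions sum to 1 so f_C + f_A = 0.474.
Mass balance: Σ fᵢ·δᵢ = δ_bulk ⇒ f_C·(-58.9) + f_A·(-67.4) = -53.1 − (-22.220) = -30.880
Substitute f_A = 0.474 − f_C:
f_C·(-58.9 − -67.4) = -30.880 − 0.474×(-67.4) = 1.068
f_C = 1.068 / 8.5 = 0.1256

0.126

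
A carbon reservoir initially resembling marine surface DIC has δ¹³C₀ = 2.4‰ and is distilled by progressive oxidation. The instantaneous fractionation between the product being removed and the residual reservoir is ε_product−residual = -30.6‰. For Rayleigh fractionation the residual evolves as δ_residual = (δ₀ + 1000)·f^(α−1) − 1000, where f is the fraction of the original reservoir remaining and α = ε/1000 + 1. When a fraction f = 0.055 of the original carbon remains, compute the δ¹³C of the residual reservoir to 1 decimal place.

Rayleigh residual: δ_res = (δ₀ + 1000)·f^(α−1) − 1000
α = ε/1000 + 1 = 0.96940, so α − 1 = -0.03060
f^(α−1) = 0.055^(-0.03060) = 1.092811
δ_res = (2.4 + 1000) × 1.092811 − 1000 = 1095.433 − 1000 = 95.43‰

95.4‰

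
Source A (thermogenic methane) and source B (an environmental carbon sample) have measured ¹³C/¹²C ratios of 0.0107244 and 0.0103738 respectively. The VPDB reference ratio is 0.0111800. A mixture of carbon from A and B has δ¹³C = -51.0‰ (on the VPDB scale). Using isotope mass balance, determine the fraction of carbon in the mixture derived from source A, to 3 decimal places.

δ_A = (0.0107244/0.0111800 − 1)×1000 = (0.959249 − 1)×1000 = -40.751‰
δ_B = (0.0103738/0.0111800 − 1)×1000 = (0.927889 − 1)×1000 = -72.111‰
f_A = (δ_mix − δ_B)/(δ_A − δ_B) = (-51.0 − (-72.111))/(-40.751 − (-72.111))
f_A = 21.111 / 31.360 = 0.6732

0.673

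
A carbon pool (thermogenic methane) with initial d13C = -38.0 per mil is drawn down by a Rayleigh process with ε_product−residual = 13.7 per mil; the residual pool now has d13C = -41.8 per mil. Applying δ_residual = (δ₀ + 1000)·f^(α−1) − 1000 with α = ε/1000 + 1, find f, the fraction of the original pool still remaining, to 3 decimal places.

0.749

α − 1 = ε/1000 = 0.0137
(δ_res + 1000)/(δ₀ + 1000) = (-41.8 + 1000)/(-38.0 + 1000) = 958.2/962.0 = 0.996050
f = 0.996050^(1/0.0137) = exp(ln(0.996050)/0.0137) = exp(-0.00396/0.0137)
f = exp(-0.2889) = 0.7491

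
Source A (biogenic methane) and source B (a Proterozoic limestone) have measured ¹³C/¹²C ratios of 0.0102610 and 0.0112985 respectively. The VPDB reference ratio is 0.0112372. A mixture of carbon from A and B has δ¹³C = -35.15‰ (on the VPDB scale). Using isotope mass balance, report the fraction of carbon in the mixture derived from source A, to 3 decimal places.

0.440

δ_A = (0.0102610/0.0112372 − 1)×1000 = (0.913128 − 1)×1000 = -86.872‰
δ_B = (0.0112985/0.0112372 − 1)×1000 = (1.005455 − 1)×1000 = 5.455‰
f_A = (δ_mix − δ_B)/(δ_A − δ_B) = (-35.15 − (5.455))/(-86.872 − (5.455))
f_A = -40.605 / -92.327 = 0.4398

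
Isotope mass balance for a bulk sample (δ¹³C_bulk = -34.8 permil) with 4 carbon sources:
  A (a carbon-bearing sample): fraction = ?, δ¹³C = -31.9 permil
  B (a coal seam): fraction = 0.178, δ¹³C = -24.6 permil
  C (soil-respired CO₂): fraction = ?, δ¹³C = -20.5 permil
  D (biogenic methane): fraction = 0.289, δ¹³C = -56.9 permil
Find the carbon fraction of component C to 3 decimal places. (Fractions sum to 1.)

0.265

Let f_C and f_A be the unknown fractions; fractions sum to 1 so f_C + f_A = 0.533.
Mass balance: Σ fᵢ·δᵢ = δ_bulk ⇒ f_C·(-20.5) + f_A·(-31.9) = -34.8 − (-20.823) = -13.977
Substitute f_A = 0.533 − f_C:
f_C·(-20.5 − -31.9) = -13.977 − 0.533×(-31.9) = 3.026
f_C = 3.026 / 11.4 = 0.2654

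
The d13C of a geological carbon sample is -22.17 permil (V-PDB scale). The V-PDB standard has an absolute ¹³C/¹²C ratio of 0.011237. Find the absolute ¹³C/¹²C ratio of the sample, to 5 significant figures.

R_sample = R_standard × (d13C/1000 + 1)
R_sample = 0.011237 × (-22.17/1000 + 1) = 0.011237 × 0.977830
R_sample = 0.0109879

0.010988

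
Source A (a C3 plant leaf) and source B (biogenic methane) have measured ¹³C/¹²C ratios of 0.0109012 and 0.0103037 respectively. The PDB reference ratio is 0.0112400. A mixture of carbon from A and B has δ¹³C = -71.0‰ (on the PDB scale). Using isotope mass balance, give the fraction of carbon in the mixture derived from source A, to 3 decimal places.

0.231

δ_A = (0.0109012/0.0112400 − 1)×1000 = (0.969858 − 1)×1000 = -30.142‰
δ_B = (0.0103037/0.0112400 − 1)×1000 = (0.916699 − 1)×1000 = -83.301‰
f_A = (δ_mix − δ_B)/(δ_A − δ_B) = (-71.0 − (-83.301))/(-30.142 − (-83.301))
f_A = 12.301 / 53.158 = 0.2314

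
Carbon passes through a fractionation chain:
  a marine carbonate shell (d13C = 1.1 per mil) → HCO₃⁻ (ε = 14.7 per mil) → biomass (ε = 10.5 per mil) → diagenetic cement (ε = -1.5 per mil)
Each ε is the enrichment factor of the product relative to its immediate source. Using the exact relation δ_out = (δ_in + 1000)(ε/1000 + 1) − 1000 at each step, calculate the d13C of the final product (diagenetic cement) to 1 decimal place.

step 1: δ = (1.10 + 1000)·(14.7/1000 + 1) − 1000 = 15.82 per mil
step 2: δ = (15.82 + 1000)·(10.5/1000 + 1) − 1000 = 26.48 per mil
step 3: δ = (26.48 + 1000)·(-1.5/1000 + 1) − 1000 = 24.94 per mil

24.9 per mil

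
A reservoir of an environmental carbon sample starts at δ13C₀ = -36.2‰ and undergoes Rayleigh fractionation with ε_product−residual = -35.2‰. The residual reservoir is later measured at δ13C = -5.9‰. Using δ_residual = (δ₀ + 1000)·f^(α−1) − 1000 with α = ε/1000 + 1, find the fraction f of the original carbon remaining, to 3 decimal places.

0.415

α − 1 = ε/1000 = -0.0352
(δ_res + 1000)/(δ₀ + 1000) = (-5.9 + 1000)/(-36.2 + 1000) = 994.1/963.8 = 1.031438
f = 1.031438^(1/-0.0352) = exp(ln(1.031438)/-0.0352) = exp(0.03095/-0.0352)
f = exp(-0.8794) = 0.4150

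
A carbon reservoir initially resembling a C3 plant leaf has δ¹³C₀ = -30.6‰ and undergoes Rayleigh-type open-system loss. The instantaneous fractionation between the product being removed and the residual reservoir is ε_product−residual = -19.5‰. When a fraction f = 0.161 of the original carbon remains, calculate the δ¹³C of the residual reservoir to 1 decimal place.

Rayleigh residual: δ_res = (δ₀ + 1000)·f^(α−1) − 1000
α = ε/1000 + 1 = 0.98050, so α − 1 = -0.01950
f^(α−1) = 0.161^(-0.01950) = 1.036256
δ_res = (-30.6 + 1000) × 1.036256 − 1000 = 1004.546 − 1000 = 4.55‰

4.5‰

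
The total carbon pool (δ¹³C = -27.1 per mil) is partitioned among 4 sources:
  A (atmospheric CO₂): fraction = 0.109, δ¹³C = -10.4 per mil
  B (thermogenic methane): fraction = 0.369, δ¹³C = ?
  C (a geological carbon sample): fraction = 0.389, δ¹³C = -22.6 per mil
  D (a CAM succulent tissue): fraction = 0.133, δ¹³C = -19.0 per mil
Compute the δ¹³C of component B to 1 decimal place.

-39.7 per mil

Isotope mass balance: δ_bulk = Σ fᵢ·δᵢ.
-27.1 = 0.109×(-10.4) + 0.369×δ_B + 0.389×(-22.6) + 0.133×(-19.0)
0.369·δ_B = -27.1 − (-12.452) = -14.648
δ_B = -14.648 / 0.369 = -39.70 per mil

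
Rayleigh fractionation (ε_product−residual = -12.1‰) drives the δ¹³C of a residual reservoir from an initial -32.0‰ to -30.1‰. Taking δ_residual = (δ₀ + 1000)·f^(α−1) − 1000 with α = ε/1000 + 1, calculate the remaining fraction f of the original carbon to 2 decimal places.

α − 1 = ε/1000 = -0.0121
(δ_res + 1000)/(δ₀ + 1000) = (-30.1 + 1000)/(-32.0 + 1000) = 969.9/968.0 = 1.001963
f = 1.001963^(1/-0.0121) = exp(ln(1.001963)/-0.0121) = exp(0.00196/-0.0121)
f = exp(-0.1621) = 0.8504

0.85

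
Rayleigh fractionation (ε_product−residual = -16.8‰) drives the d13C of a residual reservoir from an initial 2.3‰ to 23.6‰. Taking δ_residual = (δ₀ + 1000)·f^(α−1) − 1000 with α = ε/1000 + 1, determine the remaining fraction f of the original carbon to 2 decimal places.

α − 1 = ε/1000 = -0.0168
(δ_res + 1000)/(δ₀ + 1000) = (23.6 + 1000)/(2.3 + 1000) = 1023.6/1002.3 = 1.021251
f = 1.021251^(1/-0.0168) = exp(ln(1.021251)/-0.0168) = exp(0.02103/-0.0168)
f = exp(-1.2517) = 0.2860

0.29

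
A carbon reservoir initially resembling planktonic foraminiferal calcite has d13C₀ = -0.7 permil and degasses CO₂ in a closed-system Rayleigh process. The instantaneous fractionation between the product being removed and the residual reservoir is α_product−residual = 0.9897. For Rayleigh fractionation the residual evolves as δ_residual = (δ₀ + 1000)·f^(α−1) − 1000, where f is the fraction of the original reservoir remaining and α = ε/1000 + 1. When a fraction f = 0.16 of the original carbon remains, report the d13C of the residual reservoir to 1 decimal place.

18.3 permil

Rayleigh residual: δ_res = (δ₀ + 1000)·f^(α−1) − 1000
α − 1 = -0.01030
f^(α−1) = 0.16^(-0.01030) = 1.019055
δ_res = (-0.7 + 1000) × 1.019055 − 1000 = 1018.342 − 1000 = 18.34 permil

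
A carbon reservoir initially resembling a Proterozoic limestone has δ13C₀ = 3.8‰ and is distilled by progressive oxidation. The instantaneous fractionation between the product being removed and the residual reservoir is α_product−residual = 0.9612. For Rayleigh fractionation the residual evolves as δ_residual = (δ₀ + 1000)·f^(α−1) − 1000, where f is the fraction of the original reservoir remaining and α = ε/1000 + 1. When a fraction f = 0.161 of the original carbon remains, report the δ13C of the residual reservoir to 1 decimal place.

Rayleigh residual: δ_res = (δ₀ + 1000)·f^(α−1) − 1000
α − 1 = -0.03880
f^(α−1) = 0.161^(-0.03880) = 1.073434
δ_res = (3.8 + 1000) × 1.073434 − 1000 = 1077.513 − 1000 = 77.51‰

77.5‰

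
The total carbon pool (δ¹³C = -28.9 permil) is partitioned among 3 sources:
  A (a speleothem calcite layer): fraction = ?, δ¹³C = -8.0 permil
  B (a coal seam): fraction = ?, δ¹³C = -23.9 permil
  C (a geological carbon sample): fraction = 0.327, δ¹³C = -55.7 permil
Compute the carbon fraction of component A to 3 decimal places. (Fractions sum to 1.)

Let f_A and f_B be the unknown fractions; fractions sum to 1 so f_A + f_B = 0.673.
Mass balance: Σ fᵢ·δᵢ = δ_bulk ⇒ f_A·(-8.0) + f_B·(-23.9) = -28.9 − (-18.214) = -10.686
Substitute f_B = 0.673 − f_A:
f_A·(-8.0 − -23.9) = -10.686 − 0.673×(-23.9) = 5.399
f_A = 5.399 / 15.9 = 0.3395

0.340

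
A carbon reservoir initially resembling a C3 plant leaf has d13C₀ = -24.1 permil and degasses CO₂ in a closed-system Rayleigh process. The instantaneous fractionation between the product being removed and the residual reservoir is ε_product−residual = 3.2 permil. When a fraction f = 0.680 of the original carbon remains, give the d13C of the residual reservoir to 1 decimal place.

Rayleigh residual: δ_res = (δ₀ + 1000)·f^(α−1) − 1000
α = ε/1000 + 1 = 1.00320, so α − 1 = 0.00320
f^(α−1) = 0.680^(0.00320) = 0.998767
δ_res = (-24.1 + 1000) × 0.998767 − 1000 = 974.696 − 1000 = -25.30 permil

-25.3 permil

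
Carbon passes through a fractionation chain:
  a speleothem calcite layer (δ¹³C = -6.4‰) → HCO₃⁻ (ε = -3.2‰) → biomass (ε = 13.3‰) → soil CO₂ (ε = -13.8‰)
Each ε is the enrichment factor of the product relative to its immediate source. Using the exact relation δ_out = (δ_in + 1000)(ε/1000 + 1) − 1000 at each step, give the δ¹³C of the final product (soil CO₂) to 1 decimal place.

-10.3‰

step 1: δ = (-6.40 + 1000)·(-3.2/1000 + 1) − 1000 = -9.58‰
step 2: δ = (-9.58 + 1000)·(13.3/1000 + 1) − 1000 = 3.59‰
step 3: δ = (3.59 + 1000)·(-13.8/1000 + 1) − 1000 = -10.26‰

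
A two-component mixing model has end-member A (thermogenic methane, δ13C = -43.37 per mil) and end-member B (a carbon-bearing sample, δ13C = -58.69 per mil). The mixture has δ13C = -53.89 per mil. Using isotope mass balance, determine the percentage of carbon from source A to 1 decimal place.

δ_mix = f_A·δ_A + (1 − f_A)·δ_B  ⇒  f_A = (δ_mix − δ_B)/(δ_A − δ_B)
f_A = (-53.89 − (-58.69)) / (-43.37 − (-58.69))
f_A = 4.80 / 15.32 = 0.3133

31.3%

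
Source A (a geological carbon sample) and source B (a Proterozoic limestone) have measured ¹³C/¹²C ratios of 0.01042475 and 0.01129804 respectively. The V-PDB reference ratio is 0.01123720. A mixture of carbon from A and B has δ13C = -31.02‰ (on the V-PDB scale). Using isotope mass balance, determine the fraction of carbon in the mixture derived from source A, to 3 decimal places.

0.469

δ_A = (0.01042475/0.01123720 − 1)×1000 = (0.927700 − 1)×1000 = -72.300‰
δ_B = (0.01129804/0.01123720 − 1)×1000 = (1.005414 − 1)×1000 = 5.414‰
f_A = (δ_mix − δ_B)/(δ_A − δ_B) = (-31.02 − (5.414))/(-72.300 − (5.414))
f_A = -36.434 / -77.714 = 0.4688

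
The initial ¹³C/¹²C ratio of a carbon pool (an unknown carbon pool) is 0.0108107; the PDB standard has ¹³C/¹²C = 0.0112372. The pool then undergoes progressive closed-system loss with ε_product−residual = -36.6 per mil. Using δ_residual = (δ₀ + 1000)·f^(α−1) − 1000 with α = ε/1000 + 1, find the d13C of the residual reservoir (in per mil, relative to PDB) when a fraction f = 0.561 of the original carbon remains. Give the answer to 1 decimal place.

δ₀ = (0.0108107/0.0112372 − 1)×1000 = (0.962046 − 1)×1000 = -37.954 per mil
α − 1 = ε/1000 = -0.0366
f^(α−1) = 0.561^(-0.0366) = 1.021381
δ_res = (-37.954 + 1000) × 1.021381 − 1000 = 982.616 − 1000 = -17.38 per mil

-17.4 per mil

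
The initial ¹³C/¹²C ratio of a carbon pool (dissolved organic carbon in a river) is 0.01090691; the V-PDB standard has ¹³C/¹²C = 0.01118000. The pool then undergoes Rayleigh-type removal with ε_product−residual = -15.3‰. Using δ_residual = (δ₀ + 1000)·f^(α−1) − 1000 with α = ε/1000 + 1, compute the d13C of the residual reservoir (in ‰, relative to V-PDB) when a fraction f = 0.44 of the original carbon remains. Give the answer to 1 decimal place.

-12.1‰

δ₀ = (0.01090691/0.01118000 − 1)×1000 = (0.975573 − 1)×1000 = -24.427‰
α − 1 = ε/1000 = -0.0153
f^(α−1) = 0.44^(-0.0153) = 1.012640
δ_res = (-24.427 + 1000) × 1.012640 − 1000 = 987.905 − 1000 = -12.10‰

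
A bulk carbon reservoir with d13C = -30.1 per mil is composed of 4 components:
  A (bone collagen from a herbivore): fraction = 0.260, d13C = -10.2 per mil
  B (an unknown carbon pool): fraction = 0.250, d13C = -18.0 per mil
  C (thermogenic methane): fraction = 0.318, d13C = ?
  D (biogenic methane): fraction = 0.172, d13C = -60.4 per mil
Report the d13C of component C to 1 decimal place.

-39.5 per mil

Isotope mass balance: δ_bulk = Σ fᵢ·δᵢ.
-30.1 = 0.260×(-10.2) + 0.250×(-18.0) + 0.318×δ_C + 0.172×(-60.4)
0.318·δ_C = -30.1 − (-17.541) = -12.559
δ_C = -12.559 / 0.318 = -39.49 per mil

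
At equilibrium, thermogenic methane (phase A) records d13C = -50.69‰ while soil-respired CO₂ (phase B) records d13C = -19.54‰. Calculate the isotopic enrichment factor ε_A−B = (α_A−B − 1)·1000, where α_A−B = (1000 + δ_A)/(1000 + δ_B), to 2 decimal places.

α_A−B = (1000 + -50.69) / (1000 + -19.54) = 949.31 / 980.46 = 0.968229
ε_A−B = (0.968229 − 1) × 1000 = -31.771‰
(The approximation ε ≈ δ_A − δ_B would give -31.15‰.)

-31.77‰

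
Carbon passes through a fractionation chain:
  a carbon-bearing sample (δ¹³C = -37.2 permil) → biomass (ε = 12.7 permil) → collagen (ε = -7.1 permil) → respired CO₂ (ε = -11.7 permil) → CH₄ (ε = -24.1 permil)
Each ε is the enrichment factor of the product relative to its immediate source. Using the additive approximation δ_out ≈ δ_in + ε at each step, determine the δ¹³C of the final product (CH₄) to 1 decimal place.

-67.4 permil

step 1: δ ≈ -37.2 + (12.7) = -24.5 permil
step 2: δ ≈ -24.5 + (-7.1) = -31.6 permil
step 3: δ ≈ -31.6 + (-11.7) = -43.3 permil
step 4: δ ≈ -43.3 + (-24.1) = -67.4 permil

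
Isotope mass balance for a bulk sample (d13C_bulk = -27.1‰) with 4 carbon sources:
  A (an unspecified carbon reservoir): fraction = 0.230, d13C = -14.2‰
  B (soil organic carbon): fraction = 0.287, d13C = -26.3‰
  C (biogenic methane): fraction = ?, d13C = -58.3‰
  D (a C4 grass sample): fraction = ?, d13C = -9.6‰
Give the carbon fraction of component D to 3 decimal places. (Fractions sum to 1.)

0.244

Let f_D and f_C be the unknown fractions; fractions sum to 1 so f_D + f_C = 0.483.
Mass balance: Σ fᵢ·δᵢ = δ_bulk ⇒ f_D·(-9.6) + f_C·(-58.3) = -27.1 − (-10.814) = -16.286
Substitute f_C = 0.483 − f_D:
f_D·(-9.6 − -58.3) = -16.286 − 0.483×(-58.3) = 11.873
f_D = 11.873 / 48.7 = 0.2438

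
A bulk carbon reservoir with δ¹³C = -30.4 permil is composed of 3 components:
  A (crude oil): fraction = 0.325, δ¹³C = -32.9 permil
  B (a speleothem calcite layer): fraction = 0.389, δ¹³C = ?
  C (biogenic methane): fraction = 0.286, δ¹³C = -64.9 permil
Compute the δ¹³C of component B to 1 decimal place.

Isotope mass balance: δ_bulk = Σ fᵢ·δᵢ.
-30.4 = 0.325×(-32.9) + 0.389×δ_B + 0.286×(-64.9)
0.389·δ_B = -30.4 − (-29.254) = -1.146
δ_B = -1.146 / 0.389 = -2.95 permil

-2.9 permil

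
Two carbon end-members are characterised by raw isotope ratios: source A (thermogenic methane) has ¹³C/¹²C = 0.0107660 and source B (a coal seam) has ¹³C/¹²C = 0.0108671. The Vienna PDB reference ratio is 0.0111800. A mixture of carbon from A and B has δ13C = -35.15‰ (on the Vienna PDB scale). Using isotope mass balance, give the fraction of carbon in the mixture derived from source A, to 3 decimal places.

0.792

δ_A = (0.0107660/0.0111800 − 1)×1000 = (0.962970 − 1)×1000 = -37.030‰
δ_B = (0.0108671/0.0111800 − 1)×1000 = (0.972013 − 1)×1000 = -27.987‰
f_A = (δ_mix − δ_B)/(δ_A − δ_B) = (-35.15 − (-27.987))/(-37.030 − (-27.987))
f_A = -7.163 / -9.043 = 0.7921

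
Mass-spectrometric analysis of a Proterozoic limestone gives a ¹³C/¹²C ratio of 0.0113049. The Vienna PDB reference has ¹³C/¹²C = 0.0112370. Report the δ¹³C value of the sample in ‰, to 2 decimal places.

6.04‰

δ¹³C = (R_sample / R_standard − 1) × 1000
R_sample / R_standard = 0.0113049 / 0.0112370 = 1.006043
δ¹³C = (1.006043 − 1) × 1000 = 6.043‰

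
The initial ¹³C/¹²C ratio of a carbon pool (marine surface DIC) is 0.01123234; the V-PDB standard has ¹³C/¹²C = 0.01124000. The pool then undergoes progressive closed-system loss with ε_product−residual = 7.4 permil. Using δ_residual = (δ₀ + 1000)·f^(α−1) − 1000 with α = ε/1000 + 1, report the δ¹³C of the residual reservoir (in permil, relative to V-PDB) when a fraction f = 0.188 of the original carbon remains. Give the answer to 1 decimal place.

δ₀ = (0.01123234/0.01124000 − 1)×1000 = (0.999319 − 1)×1000 = -0.681 permil
α − 1 = ε/1000 = 0.0074
f^(α−1) = 0.188^(0.0074) = 0.987708
δ_res = (-0.681 + 1000) × 0.987708 − 1000 = 987.035 − 1000 = -12.96 permil

-13.0 permil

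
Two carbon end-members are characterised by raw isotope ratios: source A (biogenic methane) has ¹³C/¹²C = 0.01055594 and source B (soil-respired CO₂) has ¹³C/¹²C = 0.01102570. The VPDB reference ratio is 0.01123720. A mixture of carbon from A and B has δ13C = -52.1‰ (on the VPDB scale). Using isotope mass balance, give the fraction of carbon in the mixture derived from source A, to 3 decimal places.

0.796

δ_A = (0.01055594/0.01123720 − 1)×1000 = (0.939375 − 1)×1000 = -60.625‰
δ_B = (0.01102570/0.01123720 − 1)×1000 = (0.981179 − 1)×1000 = -18.821‰
f_A = (δ_mix − δ_B)/(δ_A − δ_B) = (-52.1 − (-18.821))/(-60.625 − (-18.821))
f_A = -33.279 / -41.804 = 0.7961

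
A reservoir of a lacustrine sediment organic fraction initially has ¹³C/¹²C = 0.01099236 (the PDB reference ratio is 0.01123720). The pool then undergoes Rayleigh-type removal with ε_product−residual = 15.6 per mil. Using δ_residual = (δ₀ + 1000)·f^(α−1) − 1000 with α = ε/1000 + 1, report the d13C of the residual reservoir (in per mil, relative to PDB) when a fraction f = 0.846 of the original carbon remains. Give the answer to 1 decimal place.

δ₀ = (0.01099236/0.01123720 − 1)×1000 = (0.978212 − 1)×1000 = -21.788 per mil
α − 1 = ε/1000 = 0.0156
f^(α−1) = 0.846^(0.0156) = 0.997395
δ_res = (-21.788 + 1000) × 0.997395 − 1000 = 975.663 − 1000 = -24.34 per mil

-24.3 per mil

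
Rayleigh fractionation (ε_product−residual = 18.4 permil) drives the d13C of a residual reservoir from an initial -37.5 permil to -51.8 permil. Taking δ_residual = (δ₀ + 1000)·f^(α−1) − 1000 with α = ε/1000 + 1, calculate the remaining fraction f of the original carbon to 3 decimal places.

α − 1 = ε/1000 = 0.0184
(δ_res + 1000)/(δ₀ + 1000) = (-51.8 + 1000)/(-37.5 + 1000) = 948.2/962.5 = 0.985143
f = 0.985143^(1/0.0184) = exp(ln(0.985143)/0.0184) = exp(-0.01497/0.0184)
f = exp(-0.8135) = 0.4433

0.443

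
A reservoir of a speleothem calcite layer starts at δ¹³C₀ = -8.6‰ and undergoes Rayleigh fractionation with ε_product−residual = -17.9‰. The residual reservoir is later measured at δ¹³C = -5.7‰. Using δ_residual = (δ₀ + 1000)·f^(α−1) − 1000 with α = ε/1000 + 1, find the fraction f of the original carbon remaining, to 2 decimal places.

α − 1 = ε/1000 = -0.0179
(δ_res + 1000)/(δ₀ + 1000) = (-5.7 + 1000)/(-8.6 + 1000) = 994.3/991.4 = 1.002925
f = 1.002925^(1/-0.0179) = exp(ln(1.002925)/-0.0179) = exp(0.00292/-0.0179)
f = exp(-0.1632) = 0.8494

0.85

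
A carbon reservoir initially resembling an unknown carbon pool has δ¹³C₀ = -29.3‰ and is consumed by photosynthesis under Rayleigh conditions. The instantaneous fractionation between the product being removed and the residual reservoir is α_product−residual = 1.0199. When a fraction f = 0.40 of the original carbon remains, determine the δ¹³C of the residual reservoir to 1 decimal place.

Rayleigh residual: δ_res = (δ₀ + 1000)·f^(α−1) − 1000
α − 1 = 0.01990
f^(α−1) = 0.40^(0.01990) = 0.981931
δ_res = (-29.3 + 1000) × 0.981931 − 1000 = 953.160 − 1000 = -46.84‰

-46.8‰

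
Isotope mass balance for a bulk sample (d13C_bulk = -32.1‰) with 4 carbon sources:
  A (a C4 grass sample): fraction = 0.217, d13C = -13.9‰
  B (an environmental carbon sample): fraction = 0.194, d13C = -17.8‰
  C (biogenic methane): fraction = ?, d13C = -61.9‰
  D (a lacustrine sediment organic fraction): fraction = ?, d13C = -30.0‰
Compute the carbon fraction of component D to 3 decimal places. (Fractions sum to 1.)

0.339

Let f_D and f_C be the unknown fractions; fractions sum to 1 so f_D + f_C = 0.589.
Mass balance: Σ fᵢ·δᵢ = δ_bulk ⇒ f_D·(-30.0) + f_C·(-61.9) = -32.1 − (-6.470) = -25.631
Substitute f_C = 0.589 − f_D:
f_D·(-30.0 − -61.9) = -25.631 − 0.589×(-61.9) = 10.829
f_D = 10.829 / 31.9 = 0.3395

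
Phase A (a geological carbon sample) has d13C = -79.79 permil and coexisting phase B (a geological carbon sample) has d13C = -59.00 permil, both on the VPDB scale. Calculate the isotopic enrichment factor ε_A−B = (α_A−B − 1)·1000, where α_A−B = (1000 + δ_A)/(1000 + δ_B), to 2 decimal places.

-22.09 permil

α_A−B = (1000 + -79.79) / (1000 + -59.00) = 920.21 / 941.00 = 0.977906
ε_A−B = (0.977906 − 1) × 1000 = -22.094 permil
(The approximation ε ≈ δ_A − δ_B would give -20.79 permil.)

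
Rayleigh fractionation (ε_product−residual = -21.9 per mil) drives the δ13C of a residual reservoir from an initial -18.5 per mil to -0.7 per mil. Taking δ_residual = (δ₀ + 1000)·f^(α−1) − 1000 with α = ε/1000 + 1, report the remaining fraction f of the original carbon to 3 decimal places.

0.440

α − 1 = ε/1000 = -0.0219
(δ_res + 1000)/(δ₀ + 1000) = (-0.7 + 1000)/(-18.5 + 1000) = 999.3/981.5 = 1.018136
f = 1.018136^(1/-0.0219) = exp(ln(1.018136)/-0.0219) = exp(0.01797/-0.0219)
f = exp(-0.8207) = 0.4401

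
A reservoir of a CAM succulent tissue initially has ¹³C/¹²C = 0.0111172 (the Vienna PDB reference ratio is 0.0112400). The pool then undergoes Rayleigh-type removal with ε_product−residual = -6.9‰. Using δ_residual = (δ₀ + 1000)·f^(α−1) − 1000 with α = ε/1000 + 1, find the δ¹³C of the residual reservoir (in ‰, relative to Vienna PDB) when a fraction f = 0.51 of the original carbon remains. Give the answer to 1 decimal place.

-6.3‰

δ₀ = (0.0111172/0.0112400 − 1)×1000 = (0.989075 − 1)×1000 = -10.925‰
α − 1 = ε/1000 = -0.0069
f^(α−1) = 0.51^(-0.0069) = 1.004657
δ_res = (-10.925 + 1000) × 1.004657 − 1000 = 993.681 − 1000 = -6.32‰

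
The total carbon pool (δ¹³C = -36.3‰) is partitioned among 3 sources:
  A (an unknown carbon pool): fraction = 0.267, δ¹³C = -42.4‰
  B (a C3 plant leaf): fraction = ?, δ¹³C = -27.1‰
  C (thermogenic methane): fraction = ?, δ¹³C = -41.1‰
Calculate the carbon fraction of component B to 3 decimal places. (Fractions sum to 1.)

Let f_B and f_C be the unknown fractions; fractions sum to 1 so f_B + f_C = 0.733.
Mass balance: Σ fᵢ·δᵢ = δ_bulk ⇒ f_B·(-27.1) + f_C·(-41.1) = -36.3 − (-11.321) = -24.979
Substitute f_C = 0.733 − f_B:
f_B·(-27.1 − -41.1) = -24.979 − 0.733×(-41.1) = 5.147
f_B = 5.147 / 14.0 = 0.3677

0.368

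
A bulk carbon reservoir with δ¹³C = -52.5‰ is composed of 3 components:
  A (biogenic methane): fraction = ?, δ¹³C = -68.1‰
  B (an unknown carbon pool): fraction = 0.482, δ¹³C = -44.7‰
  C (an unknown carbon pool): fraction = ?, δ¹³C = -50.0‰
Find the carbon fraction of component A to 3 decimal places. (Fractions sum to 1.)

Let f_A and f_C be the unknown fractions; fractions sum to 1 so f_A + f_C = 0.518.
Mass balance: Σ fᵢ·δᵢ = δ_bulk ⇒ f_A·(-68.1) + f_C·(-50.0) = -52.5 − (-21.545) = -30.955
Substitute f_C = 0.518 − f_A:
f_A·(-68.1 − -50.0) = -30.955 − 0.518×(-50.0) = -5.055
f_A = -5.055 / -18.1 = 0.2793

0.279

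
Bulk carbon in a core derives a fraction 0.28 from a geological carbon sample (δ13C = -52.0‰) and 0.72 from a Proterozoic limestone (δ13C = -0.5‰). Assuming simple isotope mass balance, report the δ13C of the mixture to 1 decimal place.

δ_mix = f_A·δ_A + f_B·δ_B
δ_mix = 0.28 × (-52.0) + 0.72 × (-0.5)
δ_mix = -14.56 + -0.36 = -14.92‰

-14.9‰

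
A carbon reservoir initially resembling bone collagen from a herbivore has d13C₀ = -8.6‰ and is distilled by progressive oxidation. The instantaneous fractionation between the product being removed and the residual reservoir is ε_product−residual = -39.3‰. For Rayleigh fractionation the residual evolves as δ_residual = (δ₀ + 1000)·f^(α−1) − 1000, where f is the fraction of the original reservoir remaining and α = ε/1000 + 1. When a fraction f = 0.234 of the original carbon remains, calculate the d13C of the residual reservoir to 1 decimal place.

49.6‰

Rayleigh residual: δ_res = (δ₀ + 1000)·f^(α−1) − 1000
α = ε/1000 + 1 = 0.96070, so α − 1 = -0.03930
f^(α−1) = 0.234^(-0.03930) = 1.058741
δ_res = (-8.6 + 1000) × 1.058741 − 1000 = 1049.636 − 1000 = 49.64‰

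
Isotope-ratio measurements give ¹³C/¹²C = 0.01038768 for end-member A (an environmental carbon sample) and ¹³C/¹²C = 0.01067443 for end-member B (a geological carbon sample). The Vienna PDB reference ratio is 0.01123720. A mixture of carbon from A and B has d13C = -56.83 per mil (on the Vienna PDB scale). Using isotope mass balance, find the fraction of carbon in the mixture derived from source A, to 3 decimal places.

0.264

δ_A = (0.01038768/0.01123720 − 1)×1000 = (0.924401 − 1)×1000 = -75.599 per mil
δ_B = (0.01067443/0.01123720 − 1)×1000 = (0.949919 − 1)×1000 = -50.081 per mil
f_A = (δ_mix − δ_B)/(δ_A − δ_B) = (-56.83 − (-50.081))/(-75.599 − (-50.081))
f_A = -6.749 / -25.518 = 0.2645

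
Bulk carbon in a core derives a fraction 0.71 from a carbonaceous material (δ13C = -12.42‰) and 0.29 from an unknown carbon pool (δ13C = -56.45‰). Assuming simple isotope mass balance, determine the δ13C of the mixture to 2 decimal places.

δ_mix = f_A·δ_A + f_B·δ_B
δ_mix = 0.71 × (-12.42) + 0.29 × (-56.45)
δ_mix = -8.818 + -16.370 = -25.189‰

-25.19‰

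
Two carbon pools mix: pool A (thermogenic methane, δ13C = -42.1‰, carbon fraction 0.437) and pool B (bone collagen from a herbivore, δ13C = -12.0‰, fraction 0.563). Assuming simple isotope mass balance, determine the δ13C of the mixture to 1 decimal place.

-25.2‰

δ_mix = f_A·δ_A + f_B·δ_B
δ_mix = 0.437 × (-42.1) + 0.563 × (-12.0)
δ_mix = -18.40 + -6.76 = -25.15‰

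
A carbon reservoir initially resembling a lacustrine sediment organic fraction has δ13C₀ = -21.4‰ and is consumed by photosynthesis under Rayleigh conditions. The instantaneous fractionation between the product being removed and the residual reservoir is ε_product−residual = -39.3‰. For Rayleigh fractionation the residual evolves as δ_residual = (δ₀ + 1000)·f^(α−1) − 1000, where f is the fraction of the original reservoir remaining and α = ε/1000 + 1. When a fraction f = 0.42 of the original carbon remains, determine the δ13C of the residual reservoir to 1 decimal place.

12.5‰

Rayleigh residual: δ_res = (δ₀ + 1000)·f^(α−1) − 1000
α = ε/1000 + 1 = 0.96070, so α − 1 = -0.03930
f^(α−1) = 0.42^(-0.03930) = 1.034681
δ_res = (-21.4 + 1000) × 1.034681 − 1000 = 1012.538 − 1000 = 12.54‰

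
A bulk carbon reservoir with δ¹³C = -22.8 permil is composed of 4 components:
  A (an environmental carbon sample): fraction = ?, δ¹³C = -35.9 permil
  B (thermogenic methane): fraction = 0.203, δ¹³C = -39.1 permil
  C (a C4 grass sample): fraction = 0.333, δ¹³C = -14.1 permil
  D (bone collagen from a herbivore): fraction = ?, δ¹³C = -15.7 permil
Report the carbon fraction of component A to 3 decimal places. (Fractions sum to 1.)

0.143

Let f_A and f_D be the unknown fractions; fractions sum to 1 so f_A + f_D = 0.464.
Mass balance: Σ fᵢ·δᵢ = δ_bulk ⇒ f_A·(-35.9) + f_D·(-15.7) = -22.8 − (-12.633) = -10.167
Substitute f_D = 0.464 − f_A:
f_A·(-35.9 − -15.7) = -10.167 − 0.464×(-15.7) = -2.883
f_A = -2.883 / -20.2 = 0.1427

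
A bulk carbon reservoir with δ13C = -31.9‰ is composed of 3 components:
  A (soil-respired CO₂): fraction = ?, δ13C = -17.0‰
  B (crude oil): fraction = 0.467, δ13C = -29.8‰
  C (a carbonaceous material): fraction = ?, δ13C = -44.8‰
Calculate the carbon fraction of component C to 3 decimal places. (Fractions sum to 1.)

Let f_C and f_A be the unknown fractions; fractions sum to 1 so f_C + f_A = 0.533.
Mass balance: Σ fᵢ·δᵢ = δ_bulk ⇒ f_C·(-44.8) + f_A·(-17.0) = -31.9 − (-13.917) = -17.983
Substitute f_A = 0.533 − f_C:
f_C·(-44.8 − -17.0) = -17.983 − 0.533×(-17.0) = -8.922
f_C = -8.922 / -27.8 = 0.3209

0.321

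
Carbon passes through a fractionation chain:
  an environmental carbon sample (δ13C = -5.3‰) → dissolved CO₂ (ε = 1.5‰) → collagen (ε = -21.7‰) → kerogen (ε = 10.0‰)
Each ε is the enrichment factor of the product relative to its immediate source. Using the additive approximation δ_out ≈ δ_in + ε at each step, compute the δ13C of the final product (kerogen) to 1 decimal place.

step 1: δ ≈ -5.3 + (1.5) = -3.8‰
step 2: δ ≈ -3.8 + (-21.7) = -25.5‰
step 3: δ ≈ -25.5 + (10.0) = -15.5‰

-15.5‰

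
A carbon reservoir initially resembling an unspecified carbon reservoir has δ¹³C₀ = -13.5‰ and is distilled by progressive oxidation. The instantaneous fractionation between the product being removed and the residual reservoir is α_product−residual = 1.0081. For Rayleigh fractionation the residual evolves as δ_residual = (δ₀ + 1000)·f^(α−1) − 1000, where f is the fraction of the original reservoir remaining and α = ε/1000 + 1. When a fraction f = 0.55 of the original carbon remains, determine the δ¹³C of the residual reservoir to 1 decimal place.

Rayleigh residual: δ_res = (δ₀ + 1000)·f^(α−1) − 1000
α − 1 = 0.00810
f^(α−1) = 0.55^(0.00810) = 0.995169
δ_res = (-13.5 + 1000) × 0.995169 − 1000 = 981.734 − 1000 = -18.27‰

-18.3‰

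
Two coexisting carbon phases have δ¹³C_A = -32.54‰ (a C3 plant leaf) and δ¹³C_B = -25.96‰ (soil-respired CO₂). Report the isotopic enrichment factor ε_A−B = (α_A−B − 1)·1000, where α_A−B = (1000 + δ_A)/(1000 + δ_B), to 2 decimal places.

α_A−B = (1000 + -32.54) / (1000 + -25.96) = 967.46 / 974.04 = 0.993245
ε_A−B = (0.993245 − 1) × 1000 = -6.755‰
(The approximation ε ≈ δ_A − δ_B would give -6.58‰.)

-6.76‰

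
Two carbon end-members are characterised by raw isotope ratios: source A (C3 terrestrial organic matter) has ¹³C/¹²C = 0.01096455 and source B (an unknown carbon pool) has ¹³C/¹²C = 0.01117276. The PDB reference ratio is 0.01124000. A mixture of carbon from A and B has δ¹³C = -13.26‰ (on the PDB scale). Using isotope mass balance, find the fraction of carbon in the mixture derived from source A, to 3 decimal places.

δ_A = (0.01096455/0.01124000 − 1)×1000 = (0.975494 − 1)×1000 = -24.506‰
δ_B = (0.01117276/0.01124000 − 1)×1000 = (0.994018 − 1)×1000 = -5.982‰
f_A = (δ_mix − δ_B)/(δ_A − δ_B) = (-13.26 − (-5.982))/(-24.506 − (-5.982))
f_A = -7.278 / -18.524 = 0.3929

0.393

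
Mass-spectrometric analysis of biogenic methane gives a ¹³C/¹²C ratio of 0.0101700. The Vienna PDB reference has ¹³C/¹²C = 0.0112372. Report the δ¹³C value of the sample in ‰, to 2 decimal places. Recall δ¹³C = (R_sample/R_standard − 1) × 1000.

δ¹³C = (R_sample / R_standard − 1) × 1000
R_sample / R_standard = 0.0101700 / 0.0112372 = 0.905030
δ¹³C = (0.905030 − 1) × 1000 = -94.970‰

-94.97‰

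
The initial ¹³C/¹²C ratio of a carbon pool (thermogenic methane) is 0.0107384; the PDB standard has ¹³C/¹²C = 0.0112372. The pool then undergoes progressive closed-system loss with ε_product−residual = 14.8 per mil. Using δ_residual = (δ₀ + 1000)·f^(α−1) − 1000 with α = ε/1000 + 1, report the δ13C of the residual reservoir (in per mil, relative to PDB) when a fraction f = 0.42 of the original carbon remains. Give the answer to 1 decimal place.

δ₀ = (0.0107384/0.0112372 − 1)×1000 = (0.955612 − 1)×1000 = -44.388 per mil
α − 1 = ε/1000 = 0.0148
f^(α−1) = 0.42^(0.0148) = 0.987243
δ_res = (-44.388 + 1000) × 0.987243 − 1000 = 943.421 − 1000 = -56.58 per mil

-56.6 per mil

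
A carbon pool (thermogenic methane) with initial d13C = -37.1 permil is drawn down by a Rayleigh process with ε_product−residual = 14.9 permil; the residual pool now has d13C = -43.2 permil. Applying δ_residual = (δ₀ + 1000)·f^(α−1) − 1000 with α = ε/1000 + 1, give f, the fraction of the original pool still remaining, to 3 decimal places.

0.653

α − 1 = ε/1000 = 0.0149
(δ_res + 1000)/(δ₀ + 1000) = (-43.2 + 1000)/(-37.1 + 1000) = 956.8/962.9 = 0.993665
f = 0.993665^(1/0.0149) = exp(ln(0.993665)/0.0149) = exp(-0.00636/0.0149)
f = exp(-0.4265) = 0.6528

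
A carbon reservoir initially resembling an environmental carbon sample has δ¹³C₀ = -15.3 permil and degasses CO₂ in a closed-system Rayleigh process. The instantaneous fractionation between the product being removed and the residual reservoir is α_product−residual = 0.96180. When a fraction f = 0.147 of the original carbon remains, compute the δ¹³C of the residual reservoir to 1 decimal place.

59.5 permil

Rayleigh residual: δ_res = (δ₀ + 1000)·f^(α−1) − 1000
α − 1 = -0.03820
f^(α−1) = 0.147^(-0.03820) = 1.075991
δ_res = (-15.3 + 1000) × 1.075991 − 1000 = 1059.528 − 1000 = 59.53 permil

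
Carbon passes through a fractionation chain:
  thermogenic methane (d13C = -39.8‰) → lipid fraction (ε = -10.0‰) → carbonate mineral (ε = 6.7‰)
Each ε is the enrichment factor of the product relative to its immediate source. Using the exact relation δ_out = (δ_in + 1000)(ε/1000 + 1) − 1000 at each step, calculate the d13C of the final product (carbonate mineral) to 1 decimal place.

step 1: δ = (-39.80 + 1000)·(-10.0/1000 + 1) − 1000 = -49.40‰
step 2: δ = (-49.40 + 1000)·(6.7/1000 + 1) − 1000 = -43.03‰

-43.0‰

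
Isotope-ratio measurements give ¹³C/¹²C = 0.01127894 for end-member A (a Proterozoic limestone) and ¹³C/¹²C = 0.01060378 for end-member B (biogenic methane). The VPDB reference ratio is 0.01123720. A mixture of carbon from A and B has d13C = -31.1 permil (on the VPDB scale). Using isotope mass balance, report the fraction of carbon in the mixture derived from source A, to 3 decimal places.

0.421

δ_A = (0.01127894/0.01123720 − 1)×1000 = (1.003714 − 1)×1000 = 3.714 permil
δ_B = (0.01060378/0.01123720 − 1)×1000 = (0.943632 − 1)×1000 = -56.368 permil
f_A = (δ_mix − δ_B)/(δ_A − δ_B) = (-31.1 − (-56.368))/(3.714 − (-56.368))
f_A = 25.268 / 60.083 = 0.4206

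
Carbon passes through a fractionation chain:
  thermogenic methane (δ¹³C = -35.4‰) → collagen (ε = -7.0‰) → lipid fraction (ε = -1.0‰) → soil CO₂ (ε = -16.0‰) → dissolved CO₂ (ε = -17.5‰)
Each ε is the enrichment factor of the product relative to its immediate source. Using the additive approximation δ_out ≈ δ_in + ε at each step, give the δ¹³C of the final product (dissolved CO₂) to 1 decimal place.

-76.9‰

step 1: δ ≈ -35.4 + (-7.0) = -42.4‰
step 2: δ ≈ -42.4 + (-1.0) = -43.4‰
step 3: δ ≈ -43.4 + (-16.0) = -59.4‰
step 4: δ ≈ -59.4 + (-17.5) = -76.9‰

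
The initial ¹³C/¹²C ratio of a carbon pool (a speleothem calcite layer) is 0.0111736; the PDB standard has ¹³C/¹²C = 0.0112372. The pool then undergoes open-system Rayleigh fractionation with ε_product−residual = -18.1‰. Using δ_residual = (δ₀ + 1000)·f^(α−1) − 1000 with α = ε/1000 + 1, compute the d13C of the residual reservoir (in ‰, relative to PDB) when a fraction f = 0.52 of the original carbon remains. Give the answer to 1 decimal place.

δ₀ = (0.0111736/0.0112372 − 1)×1000 = (0.994340 − 1)×1000 = -5.660‰
α − 1 = ε/1000 = -0.0181
f^(α−1) = 0.52^(-0.0181) = 1.011906
δ_res = (-5.660 + 1000) × 1.011906 − 1000 = 1006.179 − 1000 = 6.18‰

6.2‰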